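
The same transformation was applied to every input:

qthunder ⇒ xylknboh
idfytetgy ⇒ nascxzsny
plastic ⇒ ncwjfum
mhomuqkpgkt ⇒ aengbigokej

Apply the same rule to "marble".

Looking at the pairs, the operation is to move the last 3 characters to the front (rotate right by 3), then shift every letter 6 places backward in the alphabet (wrapping around).
Starting from "marble": after the first operation, "blemar"; after the second, "vfygul".
(Check on "idfytetgy": → "tgyidfyte" → "nascxzsny" ✓)

vfygul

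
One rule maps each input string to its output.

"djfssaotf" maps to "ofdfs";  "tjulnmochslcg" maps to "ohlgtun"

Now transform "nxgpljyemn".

ymngl

The pattern: keep every other character starting from the first (positions 1st, 3rd, 5th, ...), then move the first 3 characters to the end (rotate left by 3).
Working it through for "nxgpljyemn": intermediate "nglym", final "ymngl".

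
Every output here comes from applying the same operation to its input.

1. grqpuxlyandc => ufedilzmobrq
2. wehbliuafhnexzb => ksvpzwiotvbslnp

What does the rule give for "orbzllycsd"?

In each case the input is transformed by: shift every letter 12 places backward in the alphabet (wrapping around).
"orbzllycsd" → "cfpnzzmqgr".

cfpnzzmqgr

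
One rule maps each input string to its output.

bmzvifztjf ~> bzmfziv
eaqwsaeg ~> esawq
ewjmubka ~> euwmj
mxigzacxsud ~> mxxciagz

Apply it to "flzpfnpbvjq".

fblpznpf

What's happening: delete the last 3 characters, then take characters alternately from the front and the back (1st, last, 2nd, 2nd-last, ...).
Working it through for "flzpfnpbvjq": intermediate "flzpfnpb", final "fblpznpf".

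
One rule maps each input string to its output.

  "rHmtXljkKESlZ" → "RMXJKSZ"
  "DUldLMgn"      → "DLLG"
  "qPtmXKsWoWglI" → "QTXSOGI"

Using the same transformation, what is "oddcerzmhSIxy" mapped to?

ODEZHIY

Rule — keep every other character starting from the first (positions 1st, 3rd, 5th, ...), then convert every letter to uppercase.
On "oddcerzmhSIxy": the first step gives "odezhIy", and the second then gives "ODEZHIY".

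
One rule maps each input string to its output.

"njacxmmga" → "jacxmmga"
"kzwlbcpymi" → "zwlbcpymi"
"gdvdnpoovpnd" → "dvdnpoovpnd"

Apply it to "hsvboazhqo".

Looking at the pairs, the operation is to delete the first character.
For "hsvboazhqo" the result is "svboazhqo".

svboazhqo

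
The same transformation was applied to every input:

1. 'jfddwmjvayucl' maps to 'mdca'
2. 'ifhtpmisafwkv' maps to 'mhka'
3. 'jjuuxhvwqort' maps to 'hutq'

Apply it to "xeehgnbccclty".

netc

What's happening: keep one character in every 3, starting at position 3 (positions 3rd, 6th, 9th, ...), then swap each adjacent pair of characters (1↔2, 3↔4, ...).
Applying both steps to "xeehgnbccclty": "enct", then "netc".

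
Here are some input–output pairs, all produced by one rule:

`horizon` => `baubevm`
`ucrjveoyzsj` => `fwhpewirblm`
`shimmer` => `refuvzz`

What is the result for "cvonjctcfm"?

szpibawpgp

Looking at the pairs, the operation is to move the last 2 characters to the front (rotate right by 2), then shift every letter 13 places forward in the alphabet (wrapping around) — i.e. ROT13.
For "cvonjctcfm", step one produces "fmcvonjctc"; step two turns that into "szpibawpgp".
(Check on "shimmer": → "ershimm" → "refuvzz" ✓)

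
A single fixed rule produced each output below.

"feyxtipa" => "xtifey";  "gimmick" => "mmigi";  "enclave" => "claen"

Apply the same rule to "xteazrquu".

Each output is the input with this applied: delete the last 2 characters, then move the last 3 characters to the front (rotate right by 3).
"xteazrquu" → "xteazrq" → "zrqxtea".

zrqxtea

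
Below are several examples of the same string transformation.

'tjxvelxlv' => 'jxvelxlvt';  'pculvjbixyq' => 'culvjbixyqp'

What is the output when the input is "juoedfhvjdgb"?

uoedfhvjdgbj

The transformation: move the first character to the end.
"juoedfhvjdgb" → "uoedfhvjdgbj".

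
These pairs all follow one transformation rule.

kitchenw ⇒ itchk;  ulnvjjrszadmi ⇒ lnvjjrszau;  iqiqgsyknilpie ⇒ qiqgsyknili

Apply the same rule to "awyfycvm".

The rule is to delete the last 3 characters, then move the first character to the end.
On "awyfycvm" that produces "wyfya".
(Check on "kitchenw": → "kitch" → "itchk" ✓)

wyfya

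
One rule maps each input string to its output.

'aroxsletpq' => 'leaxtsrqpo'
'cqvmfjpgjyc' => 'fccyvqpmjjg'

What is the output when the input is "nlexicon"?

iecxonnl

The rule is to sort the characters into reverse alphabetical order, then move the last 3 characters to the front (rotate right by 3).
Applying both steps to "nlexicon": "xonnliec", then "iecxonnl".
(Check on "cqvmfjpgjyc": → "yvqpmjjgfcc" → "fccyvqpmjjg" ✓)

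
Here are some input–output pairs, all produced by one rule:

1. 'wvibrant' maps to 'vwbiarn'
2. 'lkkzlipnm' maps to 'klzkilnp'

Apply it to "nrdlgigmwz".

rnldigmgw

The transformation: delete the last character, then swap each adjacent pair of characters (1↔2, 3↔4, ...).
On "nrdlgigmwz": the first step gives "nrdlgigmw", and the second then gives "rnldigmgw".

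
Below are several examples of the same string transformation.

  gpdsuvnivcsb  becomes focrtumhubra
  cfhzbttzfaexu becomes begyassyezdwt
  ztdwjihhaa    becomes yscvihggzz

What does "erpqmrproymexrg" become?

Looking at the pairs, the operation is to shift every letter 1 place backward in the alphabet (wrapping around).
Applying that to "erpqmrproymexrg" gives "dqoplqoqnxldwqf".

dqoplqoqnxldwqf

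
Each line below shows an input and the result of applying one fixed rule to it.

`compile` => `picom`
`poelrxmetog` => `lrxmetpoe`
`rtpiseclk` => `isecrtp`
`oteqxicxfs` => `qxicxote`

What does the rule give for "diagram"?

What's happening: delete the last 2 characters, then move the first 3 characters to the end (rotate left by 3).
Applying both steps to "diagram": "diagr", then "grdia".

grdia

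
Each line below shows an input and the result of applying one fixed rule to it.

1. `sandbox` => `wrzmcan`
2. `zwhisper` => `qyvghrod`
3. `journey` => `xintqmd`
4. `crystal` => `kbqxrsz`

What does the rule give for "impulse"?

Looking at the pairs, the operation is to shift every letter 1 place backward in the alphabet (wrapping around), then move the last character to the front.
Starting from "impulse": after the first operation, "hlotkrd"; after the second, "dhlotkr".

dhlotkr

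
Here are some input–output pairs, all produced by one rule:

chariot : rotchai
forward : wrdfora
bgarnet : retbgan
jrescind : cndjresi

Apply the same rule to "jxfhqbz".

Each output is the input with this applied: move the last 3 characters to the front (rotate right by 3), then swap the first and last characters.
For "jxfhqbz", step one produces "qbzjxfh"; step two turns that into "hbzjxfq".
(Check on "chariot": → "iotchar" → "rotchai" ✓)

hbzjxfq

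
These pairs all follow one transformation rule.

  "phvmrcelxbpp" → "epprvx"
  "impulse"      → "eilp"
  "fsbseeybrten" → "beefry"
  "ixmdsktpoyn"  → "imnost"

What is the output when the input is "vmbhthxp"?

The transformation: keep every other character starting from the first (positions 1st, 3rd, 5th, ...), then sort the characters into alphabetical order.
"vmbhthxp" → "btvx".

btvx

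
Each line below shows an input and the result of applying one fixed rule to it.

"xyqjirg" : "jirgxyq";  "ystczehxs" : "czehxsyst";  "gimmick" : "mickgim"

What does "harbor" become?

The transformation: move the first 3 characters to the end (rotate left by 3).
"harbor" → "borhar".

borhar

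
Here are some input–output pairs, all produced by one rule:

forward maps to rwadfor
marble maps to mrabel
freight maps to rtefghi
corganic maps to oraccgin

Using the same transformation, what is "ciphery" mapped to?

In each case the input is transformed by: sort the characters into alphabetical order, then move the last 2 characters to the front (rotate right by 2).
"ciphery" → "cehipry" → "rycehip".

rycehip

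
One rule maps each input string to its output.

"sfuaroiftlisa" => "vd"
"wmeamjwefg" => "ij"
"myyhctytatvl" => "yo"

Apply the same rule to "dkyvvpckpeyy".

In each case the input is transformed by: shift every letter 3 places forward in the alphabet (wrapping around), then keep only the last 2 characters.
For "dkyvvpckpeyy" the result is "bb".

bb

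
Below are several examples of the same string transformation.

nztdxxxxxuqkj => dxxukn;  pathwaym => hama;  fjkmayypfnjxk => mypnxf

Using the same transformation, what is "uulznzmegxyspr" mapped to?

What's happening: move the first 2 characters to the end (rotate left by 2), then keep every other character starting from the second (positions 2nd, 4th, 6th, ...).
On "uulznzmegxyspr": the first step gives "lznzmegxyspruu", and the second then gives "zzexsru".

zzexsru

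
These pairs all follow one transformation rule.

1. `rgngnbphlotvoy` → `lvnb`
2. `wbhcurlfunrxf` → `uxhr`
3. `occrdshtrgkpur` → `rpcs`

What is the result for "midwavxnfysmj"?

Looking at the pairs, the operation is to keep one character in every 3, starting at position 3 (positions 3rd, 6th, 9th, ...), then swap the front and back halves of the string.
For "midwavxnfysmj", step one produces "dvfm"; step two turns that into "fmdv".
(Check on "rgngnbphlotvoy": → "nblv" → "lvnb" ✓)

fmdv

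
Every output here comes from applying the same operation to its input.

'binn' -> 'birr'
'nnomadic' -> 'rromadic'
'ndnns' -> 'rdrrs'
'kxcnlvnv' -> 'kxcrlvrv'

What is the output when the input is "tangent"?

targert

In each case the input is transformed by: replace every "n" with "r".
On "tangent" that produces "targert".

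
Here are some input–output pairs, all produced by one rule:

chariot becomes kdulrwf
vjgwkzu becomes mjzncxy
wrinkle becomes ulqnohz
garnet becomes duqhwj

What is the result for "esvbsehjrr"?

In each case the input is transformed by: move the first character to the end, then shift every letter 3 places forward in the alphabet (wrapping around).
"esvbsehjrr" → "svbsehjrre" → "vyevhkmuuh".

vyevhkmuuh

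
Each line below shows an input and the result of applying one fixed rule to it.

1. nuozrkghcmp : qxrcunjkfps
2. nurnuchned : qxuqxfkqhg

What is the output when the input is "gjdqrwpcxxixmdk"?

jmgtuzsfaalapgn

In each case the input is transformed by: shift every letter 3 places forward in the alphabet (wrapping around).
"gjdqrwpcxxixmdk" → "jmgtuzsfaalapgn".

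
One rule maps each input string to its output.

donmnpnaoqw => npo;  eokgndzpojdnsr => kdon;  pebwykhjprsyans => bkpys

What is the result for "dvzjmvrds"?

The rule is to keep one character in every 3, starting at position 3 (positions 3rd, 6th, 9th, ...).
For "dvzjmvrds" the result is "zvs".

zvs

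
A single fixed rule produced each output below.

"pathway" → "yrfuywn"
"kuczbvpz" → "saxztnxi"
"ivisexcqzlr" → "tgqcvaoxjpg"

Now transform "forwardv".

mpuypbtd

The transformation: move the first character to the end, then shift every letter 2 places backward in the alphabet (wrapping around).
For "forwardv", step one produces "orwardvf"; step two turns that into "mpuypbtd".
(Check on "kuczbvpz": → "uczbvpzk" → "saxztnxi" ✓)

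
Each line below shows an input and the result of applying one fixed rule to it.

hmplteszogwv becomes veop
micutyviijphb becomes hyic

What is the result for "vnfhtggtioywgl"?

wgif

Rule — keep one character in every 3, starting at position 3 (positions 3rd, 6th, 9th, ...), then swap the first and last characters.
Working it through for "vnfhtggtioywgl": intermediate "fgiw", final "wgif".
(Check on "micutyviijphb": → "cyih" → "hyic" ✓)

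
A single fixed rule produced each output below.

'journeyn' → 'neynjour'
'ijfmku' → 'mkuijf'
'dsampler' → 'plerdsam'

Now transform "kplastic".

The pattern: swap the front and back halves of the string.
For "kplastic" the result is "stickpla".

stickpla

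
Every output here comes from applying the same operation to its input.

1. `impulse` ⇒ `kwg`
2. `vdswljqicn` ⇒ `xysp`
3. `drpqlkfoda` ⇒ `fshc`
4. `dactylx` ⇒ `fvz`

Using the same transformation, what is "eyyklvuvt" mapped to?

What's happening: shift every letter 2 places forward in the alphabet (wrapping around), then keep one character in every 3, starting at position 1 (positions 1st, 4th, 7th, ...).
Starting from "eyyklvuvt": after the first operation, "gaamnxwxv"; after the second, "gmw".

gmw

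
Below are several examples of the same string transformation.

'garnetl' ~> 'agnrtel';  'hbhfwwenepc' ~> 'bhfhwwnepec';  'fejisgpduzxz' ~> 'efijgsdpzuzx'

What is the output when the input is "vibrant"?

ivrbnat

The rule is to swap each adjacent pair of characters (1↔2, 3↔4, ...).
Applying that to "vibrant" gives "ivrbnat".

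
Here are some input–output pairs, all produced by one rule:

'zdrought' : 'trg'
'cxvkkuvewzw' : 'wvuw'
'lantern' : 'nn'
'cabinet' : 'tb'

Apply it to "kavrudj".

jv

The pattern: move the last 2 characters to the front (rotate right by 2), then keep one character in every 3, starting at position 2 (positions 2nd, 5th, 8th, ...).
Working it through for "kavrudj": intermediate "djkavru", final "jv".
(Check on "zdrought": → "htzdroug" → "trg" ✓)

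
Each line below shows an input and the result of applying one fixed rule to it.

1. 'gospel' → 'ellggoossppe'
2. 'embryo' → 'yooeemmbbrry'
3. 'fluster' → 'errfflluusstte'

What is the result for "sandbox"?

The rule is to double every character, then move the last 3 characters to the front (rotate right by 3).
Applying both steps to "sandbox": "ssaannddbbooxx", then "oxxssaannddbbo".

oxxssaannddbbo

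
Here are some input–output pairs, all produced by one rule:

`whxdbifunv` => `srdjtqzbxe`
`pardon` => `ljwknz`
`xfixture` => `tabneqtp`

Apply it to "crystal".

yhnwupo

Looking at the pairs, the operation is to take characters alternately from the front and the back (1st, last, 2nd, 2nd-last, ...), then shift every letter 4 places backward in the alphabet (wrapping around).
Starting from "crystal": after the first operation, "clrayts"; after the second, "yhnwupo".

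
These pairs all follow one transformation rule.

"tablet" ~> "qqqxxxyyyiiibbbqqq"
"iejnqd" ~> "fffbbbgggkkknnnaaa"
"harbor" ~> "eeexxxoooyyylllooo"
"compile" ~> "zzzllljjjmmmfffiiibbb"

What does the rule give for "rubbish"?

ooorrryyyyyyfffpppeee

In each case the input is transformed by: shift every letter 3 places backward in the alphabet (wrapping around), then repeat every character 3 times.
Applying both steps to "rubbish": "oryyfpe", then "ooorrryyyyyyfffpppeee".
(Check on "compile": → "zljmfib" → "zzzllljjjmmmfffiiibbb" ✓)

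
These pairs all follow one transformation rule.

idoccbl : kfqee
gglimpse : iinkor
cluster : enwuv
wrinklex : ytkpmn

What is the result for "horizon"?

jqtkb

Rule — delete the last 2 characters, then shift every letter 2 places forward in the alphabet (wrapping around).
On "horizon": the first step gives "horiz", and the second then gives "jqtkb".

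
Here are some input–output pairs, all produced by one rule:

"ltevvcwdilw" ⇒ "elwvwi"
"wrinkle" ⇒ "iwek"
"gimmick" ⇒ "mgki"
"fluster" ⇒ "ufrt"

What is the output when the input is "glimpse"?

igep

In each case the input is transformed by: keep every other character starting from the first (positions 1st, 3rd, 5th, ...), then swap each adjacent pair of characters (1↔2, 3↔4, ...).
On "glimpse": the first step gives "gipe", and the second then gives "igep".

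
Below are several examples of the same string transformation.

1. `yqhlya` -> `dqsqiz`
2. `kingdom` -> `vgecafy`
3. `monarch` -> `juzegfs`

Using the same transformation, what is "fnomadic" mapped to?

vauxfges

The pattern: move the last 3 characters to the front (rotate right by 3), then shift every letter 8 places backward in the alphabet (wrapping around).
Applying that to "fnomadic" gives "vauxfges".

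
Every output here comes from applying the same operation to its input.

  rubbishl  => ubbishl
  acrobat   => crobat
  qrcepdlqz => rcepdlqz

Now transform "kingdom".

Each output is the input with this applied: delete the first character.
Applying that to "kingdom" gives "ingdom".

ingdom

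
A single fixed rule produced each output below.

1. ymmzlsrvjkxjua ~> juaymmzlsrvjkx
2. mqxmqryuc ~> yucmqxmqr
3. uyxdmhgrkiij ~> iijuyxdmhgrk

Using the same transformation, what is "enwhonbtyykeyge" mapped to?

The pattern: move the last 3 characters to the front (rotate right by 3).
On "enwhonbtyykeyge" that produces "ygeenwhonbtyyke".

ygeenwhonbtyyke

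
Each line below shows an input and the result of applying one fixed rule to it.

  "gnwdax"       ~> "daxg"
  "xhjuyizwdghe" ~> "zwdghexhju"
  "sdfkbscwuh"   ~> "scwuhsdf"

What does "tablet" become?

lett

What's happening: swap the front and back halves of the string, then delete the last 2 characters.
Working it through for "tablet": intermediate "lettab", final "lett".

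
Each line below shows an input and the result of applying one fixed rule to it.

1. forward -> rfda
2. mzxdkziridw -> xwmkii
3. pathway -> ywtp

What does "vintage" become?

vnea

Looking at the pairs, the operation is to keep every other character starting from the first (positions 1st, 3rd, 5th, ...), then sort the characters into reverse alphabetical order.
Applying that to "vintage" gives "vnea".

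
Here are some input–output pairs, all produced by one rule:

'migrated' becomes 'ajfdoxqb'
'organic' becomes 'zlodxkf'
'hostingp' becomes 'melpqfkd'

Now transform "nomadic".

zkljxaf

In each case the input is transformed by: shift every letter 3 places backward in the alphabet (wrapping around), then move the last character to the front.
"nomadic" → "kljxafz" → "zkljxaf".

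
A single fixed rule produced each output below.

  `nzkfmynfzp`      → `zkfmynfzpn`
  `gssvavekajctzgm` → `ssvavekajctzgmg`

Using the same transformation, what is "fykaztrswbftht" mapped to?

Looking at the pairs, the operation is to move the first character to the end.
For "fykaztrswbftht" the result is "ykaztrswbfthtf".

ykaztrswbfthtf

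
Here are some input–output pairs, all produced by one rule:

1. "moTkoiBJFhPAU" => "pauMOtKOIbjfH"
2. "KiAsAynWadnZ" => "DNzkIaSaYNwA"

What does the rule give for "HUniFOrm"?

oRMhuNIf

What's happening: move the last 3 characters to the front (rotate right by 3), then flip the case of every letter.
For "HUniFOrm", step one produces "OrmHUniF"; step two turns that into "oRMhuNIf".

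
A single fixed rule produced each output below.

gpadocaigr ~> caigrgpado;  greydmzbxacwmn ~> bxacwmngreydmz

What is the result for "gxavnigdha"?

Looking at the pairs, the operation is to swap the front and back halves of the string.
For "gxavnigdha" the result is "igdhagxavn".

igdhagxavn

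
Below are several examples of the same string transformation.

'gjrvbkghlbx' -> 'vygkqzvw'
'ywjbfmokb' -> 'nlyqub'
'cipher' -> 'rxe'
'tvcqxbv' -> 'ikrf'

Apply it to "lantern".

The pattern: delete the last 3 characters, then shift every letter 11 places backward in the alphabet (wrapping around).
"lantern" → "lant" → "apci".

apci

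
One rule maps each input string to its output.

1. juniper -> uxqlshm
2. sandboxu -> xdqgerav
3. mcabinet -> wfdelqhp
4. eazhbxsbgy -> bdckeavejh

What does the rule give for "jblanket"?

The pattern: swap the first and last characters, then shift every letter 3 places forward in the alphabet (wrapping around).
Applying that to "jblanket" gives "weodqnhm".

weodqnhm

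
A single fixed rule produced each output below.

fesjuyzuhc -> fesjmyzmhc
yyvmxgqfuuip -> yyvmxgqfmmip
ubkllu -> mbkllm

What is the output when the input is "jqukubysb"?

jqmkmbysb

The rule is to replace every "u" with "m".
So "jqukubysb" becomes "jqmkmbysb".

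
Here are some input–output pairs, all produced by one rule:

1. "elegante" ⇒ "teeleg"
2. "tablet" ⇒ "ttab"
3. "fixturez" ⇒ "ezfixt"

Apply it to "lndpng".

glnd

Each output is the input with this applied: swap the front and back halves of the string, then delete the first 2 characters.
For "lndpng", step one produces "pnglnd"; step two turns that into "glnd".
(Check on "tablet": → "lettab" → "ttab" ✓)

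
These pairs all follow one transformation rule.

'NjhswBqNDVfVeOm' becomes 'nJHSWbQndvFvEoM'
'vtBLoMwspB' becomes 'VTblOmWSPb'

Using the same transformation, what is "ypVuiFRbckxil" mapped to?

The pattern: flip the case of every letter.
On "ypVuiFRbckxil" that produces "YPvUIfrBCKXIL".

YPvUIfrBCKXIL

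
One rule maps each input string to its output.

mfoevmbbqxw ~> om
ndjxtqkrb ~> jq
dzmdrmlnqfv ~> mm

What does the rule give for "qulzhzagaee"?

lz

Looking at the pairs, the operation is to keep one character in every 3, starting at position 3 (positions 3rd, 6th, 9th, ...), then delete the last character.
For "qulzhzagaee", step one produces "lza"; step two turns that into "lz".
(Check on "mfoevmbbqxw": → "omq" → "om" ✓)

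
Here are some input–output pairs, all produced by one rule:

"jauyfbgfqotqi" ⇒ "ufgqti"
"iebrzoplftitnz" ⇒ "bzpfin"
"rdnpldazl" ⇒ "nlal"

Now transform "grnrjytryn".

njty

Each output is the input with this applied: delete the first character, then keep every other character starting from the second (positions 2nd, 4th, 6th, ...).
Working it through for "grnrjytryn": intermediate "rnrjytryn", final "njty".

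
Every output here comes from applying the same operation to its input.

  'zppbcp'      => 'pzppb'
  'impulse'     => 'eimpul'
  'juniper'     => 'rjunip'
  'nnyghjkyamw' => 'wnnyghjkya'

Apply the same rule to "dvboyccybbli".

idvboyccybb

The pattern: move the last 2 characters to the front (rotate right by 2), then delete the first character.
"dvboyccybbli" → "idvboyccybb".
(Check on "impulse": → "seimpul" → "eimpul" ✓)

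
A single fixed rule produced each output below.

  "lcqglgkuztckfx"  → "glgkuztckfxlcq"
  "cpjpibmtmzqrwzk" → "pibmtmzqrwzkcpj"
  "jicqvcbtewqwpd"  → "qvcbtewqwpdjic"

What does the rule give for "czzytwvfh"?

What's happening: move the first 3 characters to the end (rotate left by 3).
Applying that to "czzytwvfh" gives "ytwvfhczz".

ytwvfhczz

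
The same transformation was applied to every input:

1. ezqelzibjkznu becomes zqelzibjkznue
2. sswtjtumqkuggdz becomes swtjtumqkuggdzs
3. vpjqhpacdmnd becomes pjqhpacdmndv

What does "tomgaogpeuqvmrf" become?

Rule — move the first character to the end.
For "tomgaogpeuqvmrf" the result is "omgaogpeuqvmrft".

omgaogpeuqvmrft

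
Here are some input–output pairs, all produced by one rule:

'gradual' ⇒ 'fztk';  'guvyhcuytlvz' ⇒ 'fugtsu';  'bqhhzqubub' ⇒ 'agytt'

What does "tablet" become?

sad

In each case the input is transformed by: shift every letter 1 place backward in the alphabet (wrapping around), then keep every other character starting from the first (positions 1st, 3rd, 5th, ...).
On "tablet": the first step gives "szakds", and the second then gives "sad".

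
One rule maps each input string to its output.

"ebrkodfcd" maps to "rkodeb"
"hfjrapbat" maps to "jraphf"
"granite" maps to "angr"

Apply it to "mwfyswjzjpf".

fyswjzmw

Each output is the input with this applied: delete the last 3 characters, then move the first 2 characters to the end (rotate left by 2).
Working it through for "mwfyswjzjpf": intermediate "mwfyswjz", final "fyswjzmw".
(Check on "ebrkodfcd": → "ebrkod" → "rkodeb" ✓)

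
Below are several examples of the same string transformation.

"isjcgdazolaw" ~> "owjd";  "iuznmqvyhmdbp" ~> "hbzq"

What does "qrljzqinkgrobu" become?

kolq

In each case the input is transformed by: keep one character in every 3, starting at position 3 (positions 3rd, 6th, 9th, ...), then move the last 2 characters to the front (rotate right by 2).
"qrljzqinkgrobu" → "lqko" → "kolq".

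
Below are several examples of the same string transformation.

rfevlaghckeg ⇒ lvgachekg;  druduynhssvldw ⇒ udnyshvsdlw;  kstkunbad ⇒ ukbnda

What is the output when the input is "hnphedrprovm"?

In each case the input is transformed by: delete the first 3 characters, then swap each adjacent pair of characters (1↔2, 3↔4, ...).
For "hnphedrprovm" the result is "ehrdrpvom".

ehrdrpvom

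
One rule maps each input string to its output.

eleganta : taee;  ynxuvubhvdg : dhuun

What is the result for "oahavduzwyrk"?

rwuvho

Looking at the pairs, the operation is to reverse the string, then keep every other character starting from the second (positions 2nd, 4th, 6th, ...).
"oahavduzwyrk" → "rwuvho".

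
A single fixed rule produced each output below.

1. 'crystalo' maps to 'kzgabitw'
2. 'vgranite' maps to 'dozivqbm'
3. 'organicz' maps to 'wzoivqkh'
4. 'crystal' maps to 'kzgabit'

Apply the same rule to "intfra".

The pattern: shift every letter 8 places forward in the alphabet (wrapping around).
Applying that to "intfra" gives "qvbnzi".

qvbnzi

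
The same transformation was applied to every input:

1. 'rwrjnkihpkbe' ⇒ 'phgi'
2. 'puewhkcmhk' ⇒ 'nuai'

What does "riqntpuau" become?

pls

In each case the input is transformed by: shift every letter 2 places backward in the alphabet (wrapping around), then keep one character in every 3, starting at position 1 (positions 1st, 4th, 7th, ...).
Working it through for "riqntpuau": intermediate "pgolrnsys", final "pls".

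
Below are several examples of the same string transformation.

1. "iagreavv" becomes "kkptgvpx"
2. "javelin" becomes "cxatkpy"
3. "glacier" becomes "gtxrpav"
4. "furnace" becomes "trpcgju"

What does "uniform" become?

bgduxcj

Looking at the pairs, the operation is to reverse the string, then shift every letter 11 places backward in the alphabet (wrapping around).
Starting from "uniform": after the first operation, "mrofinu"; after the second, "bgduxcj".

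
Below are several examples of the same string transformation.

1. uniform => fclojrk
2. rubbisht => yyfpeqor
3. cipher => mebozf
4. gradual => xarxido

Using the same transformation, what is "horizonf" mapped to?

What's happening: move the first 2 characters to the end (rotate left by 2), then shift every letter 3 places backward in the alphabet (wrapping around).
Applying both steps to "horizonf": "rizonfho", then "ofwlkcel".

ofwlkcel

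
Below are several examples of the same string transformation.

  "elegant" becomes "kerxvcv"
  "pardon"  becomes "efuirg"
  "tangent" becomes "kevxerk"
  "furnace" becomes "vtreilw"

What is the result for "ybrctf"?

wktisp

What's happening: reverse the string, then shift every letter 9 places backward in the alphabet (wrapping around).
Applying both steps to "ybrctf": "ftcrby", then "wktisp".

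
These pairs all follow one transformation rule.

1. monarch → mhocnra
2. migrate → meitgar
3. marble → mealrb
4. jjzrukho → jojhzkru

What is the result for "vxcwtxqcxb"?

Looking at the pairs, the operation is to take characters alternately from the front and the back (1st, last, 2nd, 2nd-last, ...).
So "vxcwtxqcxb" becomes "vbxxccwqtx".

vbxxccwqtx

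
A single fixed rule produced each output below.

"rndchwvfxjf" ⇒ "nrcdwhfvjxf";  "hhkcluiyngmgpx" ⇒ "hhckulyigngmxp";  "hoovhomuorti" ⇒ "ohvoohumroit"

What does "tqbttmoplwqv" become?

Each output is the input with this applied: swap each adjacent pair of characters (1↔2, 3↔4, ...).
Applying that to "tqbttmoplwqv" gives "qttbmtpowlvq".

qttbmtpowlvq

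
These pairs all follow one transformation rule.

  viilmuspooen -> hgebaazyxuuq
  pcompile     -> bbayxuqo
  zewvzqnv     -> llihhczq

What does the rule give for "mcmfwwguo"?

iigayysro

Looking at the pairs, the operation is to sort the characters into reverse alphabetical order, then shift every letter 12 places forward in the alphabet (wrapping around).
Starting from "mcmfwwguo": after the first operation, "wwuommgfc"; after the second, "iigayysro".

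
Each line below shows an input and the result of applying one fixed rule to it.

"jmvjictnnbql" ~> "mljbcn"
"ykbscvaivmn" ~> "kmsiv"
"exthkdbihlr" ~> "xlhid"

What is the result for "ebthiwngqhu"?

In each case the input is transformed by: keep every other character starting from the second (positions 2nd, 4th, 6th, ...), then take characters alternately from the front and the back (1st, last, 2nd, 2nd-last, ...).
"ebthiwngqhu" → "bhwgh" → "bhhgw".

bhhgw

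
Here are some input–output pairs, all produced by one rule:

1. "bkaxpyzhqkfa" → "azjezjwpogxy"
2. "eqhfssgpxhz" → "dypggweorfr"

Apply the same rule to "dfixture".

Rule — shift every letter 1 place backward in the alphabet (wrapping around), then take characters alternately from the front and the back (1st, last, 2nd, 2nd-last, ...).
Applying both steps to "dfixture": "cehwstqd", then "cdeqhtws".

cdeqhtws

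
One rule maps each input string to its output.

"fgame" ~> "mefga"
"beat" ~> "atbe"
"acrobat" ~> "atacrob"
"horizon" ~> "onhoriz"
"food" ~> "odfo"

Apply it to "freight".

In each case the input is transformed by: move the last 2 characters to the front (rotate right by 2).
Applying that to "freight" gives "htfreig".

htfreig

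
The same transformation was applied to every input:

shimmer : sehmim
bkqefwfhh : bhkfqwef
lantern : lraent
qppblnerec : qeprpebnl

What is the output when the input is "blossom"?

bolsos

Each output is the input with this applied: delete the last character, then take characters alternately from the front and the back (1st, last, 2nd, 2nd-last, ...).
On "blossom": the first step gives "blosso", and the second then gives "bolsos".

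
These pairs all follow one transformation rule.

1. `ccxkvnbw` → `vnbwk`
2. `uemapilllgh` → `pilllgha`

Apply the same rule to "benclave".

lavec

Each output is the input with this applied: delete the first 3 characters, then move the first character to the end.
"benclave" → "clave" → "lavec".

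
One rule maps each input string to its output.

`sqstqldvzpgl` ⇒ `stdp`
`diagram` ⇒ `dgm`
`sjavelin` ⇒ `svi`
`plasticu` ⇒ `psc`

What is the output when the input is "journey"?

jry

The transformation: keep one character in every 3, starting at position 1 (positions 1st, 4th, 7th, ...).
So "journey" becomes "jry".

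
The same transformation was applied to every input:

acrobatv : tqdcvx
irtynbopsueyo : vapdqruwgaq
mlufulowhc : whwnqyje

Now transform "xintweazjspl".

Each output is the input with this applied: delete the first 2 characters, then shift every letter 2 places forward in the alphabet (wrapping around).
Applying both steps to "xintweazjspl": "ntweazjspl", then "pvygcblurn".

pvygcblurn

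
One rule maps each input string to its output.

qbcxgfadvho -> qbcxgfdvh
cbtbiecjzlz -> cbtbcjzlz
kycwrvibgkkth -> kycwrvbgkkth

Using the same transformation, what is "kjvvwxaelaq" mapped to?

kjvvwxlq

Each output is the input with this applied: remove every vowel.
"kjvvwxaelaq" → "kjvvwxlq".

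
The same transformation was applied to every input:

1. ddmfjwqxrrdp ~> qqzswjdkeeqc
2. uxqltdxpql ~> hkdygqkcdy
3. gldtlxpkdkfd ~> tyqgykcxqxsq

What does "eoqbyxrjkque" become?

The pattern: shift every letter 13 places forward in the alphabet (wrapping around) — i.e. ROT13.
For "eoqbyxrjkque" the result is "rbdolkewxdhr".

rbdolkewxdhr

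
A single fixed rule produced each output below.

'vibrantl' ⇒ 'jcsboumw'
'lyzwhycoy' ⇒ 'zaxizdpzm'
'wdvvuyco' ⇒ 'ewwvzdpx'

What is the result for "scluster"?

dmvtufst

The transformation: shift every letter 1 place forward in the alphabet (wrapping around), then move the first character to the end.
Doing the same to "scluster": "dmvtufst".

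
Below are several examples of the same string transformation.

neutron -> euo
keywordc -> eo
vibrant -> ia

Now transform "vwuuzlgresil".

uuei

The transformation: keep only the vowels.
So "vwuuzlgresil" becomes "uuei".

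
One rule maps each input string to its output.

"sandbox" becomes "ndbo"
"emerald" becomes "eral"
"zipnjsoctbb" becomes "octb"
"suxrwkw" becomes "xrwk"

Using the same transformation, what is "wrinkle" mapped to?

inkl

The rule is to delete the last character, then keep only the last 4 characters.
Starting from "wrinkle": after the first operation, "wrinkl"; after the second, "inkl".
(Check on "suxrwkw": → "suxrwk" → "xrwk" ✓)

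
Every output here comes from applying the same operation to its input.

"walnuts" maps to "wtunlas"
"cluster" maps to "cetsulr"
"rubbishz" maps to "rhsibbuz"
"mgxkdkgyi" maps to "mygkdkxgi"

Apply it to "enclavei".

What's happening: reverse the string, then swap the first and last characters.
On "enclavei": the first step gives "ievalcne", and the second then gives "eevalcni".

eevalcni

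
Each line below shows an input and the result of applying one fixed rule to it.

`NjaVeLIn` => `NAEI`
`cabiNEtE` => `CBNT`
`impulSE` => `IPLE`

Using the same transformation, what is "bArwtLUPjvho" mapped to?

The rule is to keep every other character starting from the first (positions 1st, 3rd, 5th, ...), then convert every letter to uppercase.
On "bArwtLUPjvho" that produces "BRTUJH".

BRTUJH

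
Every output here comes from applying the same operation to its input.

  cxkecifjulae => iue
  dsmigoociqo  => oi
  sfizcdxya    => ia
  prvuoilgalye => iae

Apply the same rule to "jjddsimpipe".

ii

In each case the input is transformed by: keep one character in every 3, starting at position 3 (positions 3rd, 6th, 9th, ...), then keep only the vowels.
Applying both steps to "jjddsimpipe": "dii", then "ii".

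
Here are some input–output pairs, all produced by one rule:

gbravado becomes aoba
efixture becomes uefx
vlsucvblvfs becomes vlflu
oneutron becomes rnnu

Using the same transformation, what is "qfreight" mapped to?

gtfe

Rule — keep every other character starting from the second (positions 2nd, 4th, 6th, ...), then move the first 2 characters to the end (rotate left by 2).
For "qfreight", step one produces "fegt"; step two turns that into "gtfe".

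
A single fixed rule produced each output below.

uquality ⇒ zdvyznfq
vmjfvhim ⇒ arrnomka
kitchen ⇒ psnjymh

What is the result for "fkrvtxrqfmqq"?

kvpvwrakyvcw

Each output is the input with this applied: shift every letter 5 places forward in the alphabet (wrapping around), then take characters alternately from the front and the back (1st, last, 2nd, 2nd-last, ...).
For "fkrvtxrqfmqq" the result is "kvpvwrakyvcw".
(Check on "vmjfvhim": → "arokamnr" → "arrnomka" ✓)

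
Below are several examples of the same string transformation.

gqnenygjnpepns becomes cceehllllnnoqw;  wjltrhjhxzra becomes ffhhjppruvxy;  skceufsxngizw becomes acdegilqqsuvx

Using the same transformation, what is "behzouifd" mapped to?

bcdfgmsxz

Rule — shift every letter 2 places backward in the alphabet (wrapping around), then sort the characters into alphabetical order.
Starting from "behzouifd": after the first operation, "zcfxmsgdb"; after the second, "bcdfgmsxz".
(Check on "gqnenygjnpepns": → "eolclwehlncnlq" → "cceehllllnnoqw" ✓)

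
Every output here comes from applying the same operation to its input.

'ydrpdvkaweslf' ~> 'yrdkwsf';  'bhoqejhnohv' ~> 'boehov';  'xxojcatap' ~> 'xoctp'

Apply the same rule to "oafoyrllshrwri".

ofylsrr

The rule is to keep every other character starting from the first (positions 1st, 3rd, 5th, ...).
On "oafoyrllshrwri" that produces "ofylsrr".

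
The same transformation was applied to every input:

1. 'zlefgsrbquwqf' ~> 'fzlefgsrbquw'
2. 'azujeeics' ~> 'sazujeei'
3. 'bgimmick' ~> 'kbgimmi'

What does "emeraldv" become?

Each output is the input with this applied: move the last 2 characters to the front (rotate right by 2), then delete the first character.
For "emeraldv", step one produces "dvemeral"; step two turns that into "vemeral".

vemeral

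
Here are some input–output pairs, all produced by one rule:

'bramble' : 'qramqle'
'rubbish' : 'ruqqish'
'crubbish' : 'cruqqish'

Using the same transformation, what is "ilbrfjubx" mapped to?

ilqrfjuqx

The pattern: replace every "b" with "q".
So "ilbrfjubx" becomes "ilqrfjuqx".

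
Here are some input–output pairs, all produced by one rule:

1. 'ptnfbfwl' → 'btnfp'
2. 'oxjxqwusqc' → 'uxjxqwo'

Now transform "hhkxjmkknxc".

khkxjmkh

What's happening: delete the last 3 characters, then swap the first and last characters.
"hhkxjmkknxc" → "khkxjmkh".
(Check on "ptnfbfwl": → "ptnfb" → "btnfp" ✓)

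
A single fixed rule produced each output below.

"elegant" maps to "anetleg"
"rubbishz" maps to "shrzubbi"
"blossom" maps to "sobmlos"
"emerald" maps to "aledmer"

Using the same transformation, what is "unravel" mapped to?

The pattern: swap the first and last characters, then move the last 3 characters to the front (rotate right by 3).
Applying both steps to "unravel": "lnraveu", then "veulnra".
(Check on "elegant": → "tlegane" → "anetleg" ✓)

veulnra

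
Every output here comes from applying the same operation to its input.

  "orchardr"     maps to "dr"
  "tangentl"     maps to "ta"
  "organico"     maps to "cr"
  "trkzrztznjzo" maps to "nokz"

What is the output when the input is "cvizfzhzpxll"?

pliz

In each case the input is transformed by: swap the front and back halves of the string, then keep one character in every 3, starting at position 3 (positions 3rd, 6th, 9th, ...).
Working it through for "cvizfzhzpxll": intermediate "hzpxllcvizfz", final "pliz".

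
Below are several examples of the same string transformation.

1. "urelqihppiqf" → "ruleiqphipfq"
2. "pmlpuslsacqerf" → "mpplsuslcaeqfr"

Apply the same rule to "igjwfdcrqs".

giwjdfrcsq

Each output is the input with this applied: swap each adjacent pair of characters (1↔2, 3↔4, ...).
Doing the same to "igjwfdcrqs": "giwjdfrcsq".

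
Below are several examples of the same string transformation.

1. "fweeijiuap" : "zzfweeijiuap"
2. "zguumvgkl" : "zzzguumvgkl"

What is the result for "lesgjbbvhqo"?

zzlesgjbbvhqo

Rule — prepend "zz".
Applying that to "lesgjbbvhqo" gives "zzlesgjbbvhqo".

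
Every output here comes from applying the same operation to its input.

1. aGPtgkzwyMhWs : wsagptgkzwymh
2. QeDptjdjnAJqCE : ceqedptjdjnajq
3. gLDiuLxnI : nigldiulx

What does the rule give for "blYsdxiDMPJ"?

pjblysdxidm

What's happening: move the last 2 characters to the front (rotate right by 2), then convert every letter to lowercase.
Applying both steps to "blYsdxiDMPJ": "PJblYsdxiDM", then "pjblysdxidm".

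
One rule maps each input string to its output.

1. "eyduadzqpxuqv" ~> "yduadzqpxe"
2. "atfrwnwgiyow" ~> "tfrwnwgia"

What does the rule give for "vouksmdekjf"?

Looking at the pairs, the operation is to delete the last 3 characters, then move the first character to the end.
For "vouksmdekjf", step one produces "vouksmde"; step two turns that into "ouksmdev".

ouksmdev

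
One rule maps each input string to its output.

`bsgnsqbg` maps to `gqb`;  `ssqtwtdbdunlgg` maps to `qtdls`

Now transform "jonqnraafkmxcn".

Each output is the input with this applied: move the first character to the end, then keep one character in every 3, starting at position 2 (positions 2nd, 5th, 8th, ...).
On "jonqnraafkmxcn": the first step gives "onqnraafkmxcnj", and the second then gives "nrfxj".

nrfxj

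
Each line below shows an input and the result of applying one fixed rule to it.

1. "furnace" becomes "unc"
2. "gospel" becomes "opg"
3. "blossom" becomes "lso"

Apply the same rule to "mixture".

itr

The pattern: swap the first and last characters, then keep every other character starting from the second (positions 2nd, 4th, 6th, ...).
On "mixture": the first step gives "eixturm", and the second then gives "itr".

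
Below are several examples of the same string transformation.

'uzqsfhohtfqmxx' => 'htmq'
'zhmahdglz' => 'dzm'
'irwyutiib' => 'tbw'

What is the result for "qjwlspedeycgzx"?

pegw

The pattern: keep one character in every 3, starting at position 3 (positions 3rd, 6th, 9th, ...), then move the first character to the end.
On "qjwlspedeycgzx" that produces "pegw".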